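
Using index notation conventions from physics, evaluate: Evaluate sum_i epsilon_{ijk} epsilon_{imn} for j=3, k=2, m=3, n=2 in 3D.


Using the identity: epsilon_{ijk} epsilon_{imn} = delta_{jm} delta_{kn} - delta_{jn} delta_{km}.
delta_{33} = 1
delta_{22} = 1
delta_{32} = 0
delta_{23} = 0
Result = 1 * 1 - 0 * 0 = 1 - 0 = 1

1


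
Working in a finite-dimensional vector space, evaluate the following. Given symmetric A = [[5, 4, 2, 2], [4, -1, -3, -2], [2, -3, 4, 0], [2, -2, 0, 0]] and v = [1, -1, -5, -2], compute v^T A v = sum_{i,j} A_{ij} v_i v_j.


First compute Av:
(Av)_1 = 5*1 + 4*-1 + 2*-5 + 2*-2 = -13
(Av)_2 = 4*1 + -1*-1 + -3*-5 + -2*-2 = 24
(Av)_3 = 2*1 + -3*-1 + 4*-5 + 0*-2 = -15
(Av)_4 = 2*1 + -2*-1 + 0*-5 + 0*-2 = 4
Av = [-13, 24, -15, 4]
Then v^T (Av) = 1*-13 + -1*24 + -5*-15 + -2*4
= -13 + -24 + 75 + -8 = 30

30


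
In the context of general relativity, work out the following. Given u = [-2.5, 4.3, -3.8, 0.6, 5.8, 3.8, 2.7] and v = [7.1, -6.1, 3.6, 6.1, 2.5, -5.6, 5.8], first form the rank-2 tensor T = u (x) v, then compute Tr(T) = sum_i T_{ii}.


The outer product gives T_{ij} = u_i v_j.
The trace (contraction) is Tr(T) = sum_i T_{ii} = sum_i u_i v_i.
Diagonal entries:
T_{11} = u_1 * v_1 = -2.5 * 7.1 = -17.75
T_{22} = u_2 * v_2 = 4.3 * -6.1 = -26.23
T_{33} = u_3 * v_3 = -3.8 * 3.6 = -13.68
T_{44} = u_4 * v_4 = 0.6 * 6.1 = 3.66
T_{55} = u_5 * v_5 = 5.8 * 2.5 = 14.5
T_{66} = u_6 * v_6 = 3.8 * -5.6 = -21.28
T_{77} = u_7 * v_7 = 2.7 * 5.8 = 15.66
Tr(T) = -17.75 + -26.23 + -13.68 + 3.66 + 14.5 + -21.28 + 15.66 = -45.12

-45.12


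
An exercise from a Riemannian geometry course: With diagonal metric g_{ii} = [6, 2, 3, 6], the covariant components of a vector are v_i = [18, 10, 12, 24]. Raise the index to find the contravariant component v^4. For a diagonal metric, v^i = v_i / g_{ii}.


To raise an index with a diagonal metric: v^i = v_i / g_{ii}.
For index 4: v_4 = 24, g_{44} = 6
v^4 = 24 / 6 = 4

4


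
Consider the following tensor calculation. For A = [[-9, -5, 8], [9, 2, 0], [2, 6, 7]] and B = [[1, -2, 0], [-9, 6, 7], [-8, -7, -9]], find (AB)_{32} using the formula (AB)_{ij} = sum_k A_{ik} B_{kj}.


(AB)_{ij} = sum_k A_{ik} B_{kj}.
For i=3, j=2:
A_{31} * B_{12} = 2 * -2 = -4
A_{32} * B_{22} = 6 * 6 = 36
A_{33} * B_{32} = 7 * -7 = -49
Sum = -4 + 36 + -49 = -17

-17


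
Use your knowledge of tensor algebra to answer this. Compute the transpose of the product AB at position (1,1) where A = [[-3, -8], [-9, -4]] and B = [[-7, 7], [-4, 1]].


(AB)^T_{ij} = (AB)_{ji} = sum_k A_{jk} B_{ki}.
For i=1, j=1 we need (AB)_{11}:
A_{11} * B_{11} = -3 * -7 = 21
A_{12} * B_{21} = -8 * -4 = 32
Sum = 21 + 32 = 53

53


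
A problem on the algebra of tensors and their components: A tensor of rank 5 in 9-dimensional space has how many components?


The number of components of a rank-r tensor in d dimensions is d^r.
Here d = 9 and r = 5.
9^5 = 59049

59049


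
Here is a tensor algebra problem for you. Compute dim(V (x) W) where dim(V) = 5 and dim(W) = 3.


The dimension of a tensor product is the product of dimensions.
dim(V) = 5, dim(W) = 3
dim(V (x) W) = 5 * 3 = 15

15


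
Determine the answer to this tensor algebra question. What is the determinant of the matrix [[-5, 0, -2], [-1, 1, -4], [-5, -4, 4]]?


Expanding along the first row, det(A) = a11*M_11 - a12*M_12 + a13*M_13, where M_1j is the (1,j) minor.
Minor M_11 = 1*4 - -4*-4 = -12
Minor M_12 = -1*4 - -4*-5 = -24
Minor M_13 = -1*-4 - 1*-5 = 9
det = -5*(-12) - 0*(-24) + -2*(9)
    = 60 - 0 + -18
    = 42

42


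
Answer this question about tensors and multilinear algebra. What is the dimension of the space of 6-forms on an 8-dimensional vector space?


The dimension of the space of p-forms on an n-dimensional space is C(n, p).
n = 8, p = 6
C(8, 6) = 8! / (6! * 2!) = 28

28


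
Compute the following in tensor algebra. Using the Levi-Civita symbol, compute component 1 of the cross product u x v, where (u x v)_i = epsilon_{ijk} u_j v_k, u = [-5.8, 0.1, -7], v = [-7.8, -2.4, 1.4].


(u x v)_1 = sum_{j,k} epsilon_{1jk} u_j v_k. Only permutations of (1,2,3) contribute; the two non-zero terms are:
eps_{123} u_2 v_3 = 1 * 0.1 * 1.4 = 0.14
eps_{132} u_3 v_2 = -1 * -7 * -2.4 = -16.8
(u x v)_1 = -16.66

-16.66


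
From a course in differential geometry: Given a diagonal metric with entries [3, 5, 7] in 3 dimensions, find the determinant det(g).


For a diagonal metric, the determinant is the product of diagonal entries.
Diagonal entries: 3, 5, 7
det(g) = 3 * 5 * 7 = 105

105


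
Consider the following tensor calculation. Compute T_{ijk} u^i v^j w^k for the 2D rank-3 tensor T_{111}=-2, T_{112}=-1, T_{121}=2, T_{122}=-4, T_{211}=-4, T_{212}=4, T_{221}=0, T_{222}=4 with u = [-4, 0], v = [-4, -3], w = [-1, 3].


S = sum over i,j,k of T_{ijk} u_i v_j w_k. Expanding all 8 terms:
T_{111}*u_1*v_1*w_1 = -2*-4*-4*-1 = 32  (running total: 32)
T_{112}*u_1*v_1*w_2 = -1*-4*-4*3 = -48  (running total: -16)
T_{121}*u_1*v_2*w_1 = 2*-4*-3*-1 = -24  (running total: -40)
T_{122}*u_1*v_2*w_2 = -4*-4*-3*3 = -144  (running total: -184)
T_{211}*u_2*v_1*w_1 = -4*0*-4*-1 = 0  (running total: -184)
T_{212}*u_2*v_1*w_2 = 4*0*-4*3 = 0  (running total: -184)
T_{221}*u_2*v_2*w_1 = 0*0*-3*-1 = 0  (running total: -184)
T_{222}*u_2*v_2*w_2 = 4*0*-3*3 = 0  (running total: -184)
S = -184

-184


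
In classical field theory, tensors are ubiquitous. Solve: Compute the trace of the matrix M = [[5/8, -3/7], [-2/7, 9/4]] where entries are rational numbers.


The trace is the sum of diagonal entries.
Diagonal: M[1,1] = 5/8, M[2,2] = 9/4
Tr(M) = 5/8 + 9/4
Computing step by step:
After adding M[1,1]: 5/8
After adding M[2,2]: 23/8
Tr(M) = 23/8

23/8


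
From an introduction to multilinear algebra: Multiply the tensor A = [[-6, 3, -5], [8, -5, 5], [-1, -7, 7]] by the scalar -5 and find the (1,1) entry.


Scalar multiplication: (cA)_{ij} = c * A_{ij}.
c = -5
A_{11} = -6
(cA)_{11} = -5 * -6 = 30

30


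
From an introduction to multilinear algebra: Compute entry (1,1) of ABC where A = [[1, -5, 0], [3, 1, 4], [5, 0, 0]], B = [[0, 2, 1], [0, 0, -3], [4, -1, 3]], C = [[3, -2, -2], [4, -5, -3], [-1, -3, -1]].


(ABC)_{11} = sum_m (AB)_{1m} C_{m1}. First compute row 1 of AB.
(AB)_{11} = 1*0 + -5*0 + 0*4 = 0
(AB)_{12} = 1*2 + -5*0 + 0*-1 = 2
(AB)_{13} = 1*1 + -5*-3 + 0*3 = 16
Now contract with column 1 of C:
(AB)_{11} * C_{11} = 0 * 3 = 0
(AB)_{12} * C_{21} = 2 * 4 = 8
(AB)_{13} * C_{31} = 16 * -1 = -16
(ABC)_{11} = 0 + 8 + -16 = -8

-8


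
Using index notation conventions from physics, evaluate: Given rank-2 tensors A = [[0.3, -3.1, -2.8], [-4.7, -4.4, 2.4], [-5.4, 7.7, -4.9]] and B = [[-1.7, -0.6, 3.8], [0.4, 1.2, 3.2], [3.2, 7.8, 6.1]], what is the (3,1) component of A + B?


Tensor addition is component-wise: (A + B)_{ij} = A_{ij} + B_{ij}.
A_{31} = -5.4
B_{31} = 3.2
(A + B)_{31} = -5.4 + 3.2 = -2.2

-2.2


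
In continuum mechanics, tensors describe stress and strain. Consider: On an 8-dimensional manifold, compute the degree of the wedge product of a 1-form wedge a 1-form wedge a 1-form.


The degree of a wedge product is the sum of the degrees of the individual forms.
Degrees: 1, 1, 1
Total degree = 1 + 1 + 1 = 3

3


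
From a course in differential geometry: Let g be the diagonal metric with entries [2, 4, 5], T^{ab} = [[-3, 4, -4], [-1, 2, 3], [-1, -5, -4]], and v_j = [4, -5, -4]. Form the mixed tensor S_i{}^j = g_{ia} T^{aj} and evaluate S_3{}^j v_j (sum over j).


Step 1: lower the first index. For a diagonal metric, g_{ia} T^{aj} = g_{ii} T^{ij} (no sum on i).
g_{33} = 5
S_3{}^1 = 5 * T^{31} = 5 * -1 = -5
S_3{}^2 = 5 * T^{32} = 5 * -5 = -25
S_3{}^3 = 5 * T^{33} = 5 * -4 = -20
Step 2: contract S_3{}^j with v_j.
S_3{}^1 * v_1 = -5 * 4 = -20
S_3{}^2 * v_2 = -25 * -5 = 125
S_3{}^3 * v_3 = -20 * -4 = 80
Result = -20 + 125 + 80 = 185

185


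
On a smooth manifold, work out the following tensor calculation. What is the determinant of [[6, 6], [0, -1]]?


For a 2x2 matrix [[a, b], [c, d]], det = a*d - b*c.
a = 6, b = 6, c = 0, d = -1
a*d = 6 * -1 = -6
b*c = 6 * 0 = 0
det = -6 - 0 = -6

-6


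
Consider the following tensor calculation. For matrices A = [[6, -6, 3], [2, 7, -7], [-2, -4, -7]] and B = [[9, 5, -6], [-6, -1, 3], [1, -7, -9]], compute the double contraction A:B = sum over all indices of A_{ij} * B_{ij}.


A:B = sum over all i,j of A_{ij} * B_{ij}.
Row 1: 6*9=54, -6*5=-30, 3*-6=-18 => row sum = 6
Row 2: 2*-6=-12, 7*-1=-7, -7*3=-21 => row sum = -40
Row 3: -2*1=-2, -4*-7=28, -7*-9=63 => row sum = 89
Total = 6 + -40 + 89 = 55

55


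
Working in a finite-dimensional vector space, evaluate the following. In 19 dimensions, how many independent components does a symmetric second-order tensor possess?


A symmetric rank-2 tensor in d dimensions has d(d+1)/2 independent components.
d = 19
d(d+1)/2 = 19 * 20 / 2 = 380 / 2 = 190

190


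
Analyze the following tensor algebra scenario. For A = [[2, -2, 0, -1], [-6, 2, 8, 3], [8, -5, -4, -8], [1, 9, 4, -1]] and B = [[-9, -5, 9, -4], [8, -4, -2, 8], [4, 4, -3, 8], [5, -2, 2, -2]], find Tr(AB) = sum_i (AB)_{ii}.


Tr(AB) = sum_i (AB)_{ii} where (AB)_{ii} = sum_k A_{ik} B_{ki}.
(AB)_{11} = 2*-9 + -2*8 + 0*4 + -1*5 = -39
(AB)_{22} = -6*-5 + 2*-4 + 8*4 + 3*-2 = 48
(AB)_{33} = 8*9 + -5*-2 + -4*-3 + -8*2 = 78
(AB)_{44} = 1*-4 + 9*8 + 4*8 + -1*-2 = 102
Tr(AB) = -39 + 48 + 78 + 102 = 189

189


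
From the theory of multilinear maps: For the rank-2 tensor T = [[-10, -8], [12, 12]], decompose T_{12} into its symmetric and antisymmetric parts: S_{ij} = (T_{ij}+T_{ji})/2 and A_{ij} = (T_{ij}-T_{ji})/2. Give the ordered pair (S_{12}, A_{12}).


T_{12} = -8
T_{21} = 12
S_{12} = (-8 + 12)/2 = 4/2 = 2
A_{12} = (-8 - 12)/2 = -20/2 = -10
Check: S + A = 2 + -10 = -8 = T_{12}.

(2, -10)


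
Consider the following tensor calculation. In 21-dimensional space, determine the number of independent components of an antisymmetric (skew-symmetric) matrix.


An antisymmetric rank-2 tensor satisfies A_{ij} = -A_{ji}, so diagonal entries are zero.
The independent components are the upper-triangular entries: C(n, 2) = n(n-1)/2.
n = 21
C(21, 2) = 21 * 20 / 2 = 420 / 2 = 210

210


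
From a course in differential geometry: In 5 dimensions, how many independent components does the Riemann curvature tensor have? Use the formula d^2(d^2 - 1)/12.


The Riemann tensor in d dimensions has d^2(d^2 - 1)/12 independent components.
d = 5, so d^2 = 25
d^2 - 1 = 24
d^2(d^2 - 1) = 25 * 24 = 600
Divide by 12: 600 / 12 = 50

50


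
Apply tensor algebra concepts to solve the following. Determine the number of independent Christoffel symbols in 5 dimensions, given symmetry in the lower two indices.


Christoffel symbols Gamma^k_{ij} are symmetric in i,j, so there are d * d(d+1)/2 independent symbols.
d = 5
d(d+1)/2 = 5 * 6 / 2 = 15
Total = 5 * 15 = 75

75


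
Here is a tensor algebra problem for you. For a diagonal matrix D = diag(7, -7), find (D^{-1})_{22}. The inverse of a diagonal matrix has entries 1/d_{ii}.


For a diagonal matrix, the inverse has entries (D^{-1})_{ii} = 1/d_{ii}.
The diagonal entries are: d_{11} = 7, d_{22} = -7
We need (D^{-1})_{22} = 1/d_{22} = 1/-7 = -1/7

-1/7


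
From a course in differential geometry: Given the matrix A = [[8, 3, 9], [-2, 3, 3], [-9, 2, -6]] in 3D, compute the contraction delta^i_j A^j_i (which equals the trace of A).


The contraction (trace) of a rank-2 tensor is the sum of its diagonal elements.
Diagonal entries: A[1,1] = 8, A[2,2] = 3, A[3,3] = -6
Tr(A) = 8 + 3 + -6 = 5

5


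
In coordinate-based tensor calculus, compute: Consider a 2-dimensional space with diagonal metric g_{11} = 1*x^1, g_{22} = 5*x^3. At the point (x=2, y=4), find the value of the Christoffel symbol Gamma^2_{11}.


For a diagonal metric, Gamma^k_{ij} = (1/2) g^{kk} (dg_{ik}/dx_j + dg_{jk}/dx_i - dg_{ij}/dx_k).
The metric is diagonal, so g_{ab} = 0 for a != b.
At the given point: g_{11} = 2, g_{22} = 40
g^{22} = 1/40
dg_{12}/dx_1 = 0 (off-diagonal)
dg_{12}/dx_1 = 0 (off-diagonal)
dg_{11}/dx_2 = dg_{11}/dx_2 = 0
Numerator = 0 + 0 - 0 = 0
Gamma^2_{11} = 0 / (2 * 40) = 0

0


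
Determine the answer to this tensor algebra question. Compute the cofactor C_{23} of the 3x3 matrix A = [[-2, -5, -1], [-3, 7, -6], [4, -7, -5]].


To find cofactor C_{23}, delete row 2 and column 3.
The resulting 2x2 submatrix is: [[-2, -5], [4, -7]]
Minor M_{23} = -2*-7 - -5*4
  = 14 - -20 = 34
Sign = (-1)^(2+3) = (-1)^5 = -1
Cofactor C_{23} = -1 * 34 = -34

-34


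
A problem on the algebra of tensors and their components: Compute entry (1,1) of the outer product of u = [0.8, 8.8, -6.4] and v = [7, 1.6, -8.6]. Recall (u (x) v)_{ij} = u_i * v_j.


The outer product entry T_{ij} = u_i * v_j.
We need i=1, j=1.
u_1 = 0.8, v_1 = 7
T_{1,1} = 0.8 * 7 = 5.6

5.6


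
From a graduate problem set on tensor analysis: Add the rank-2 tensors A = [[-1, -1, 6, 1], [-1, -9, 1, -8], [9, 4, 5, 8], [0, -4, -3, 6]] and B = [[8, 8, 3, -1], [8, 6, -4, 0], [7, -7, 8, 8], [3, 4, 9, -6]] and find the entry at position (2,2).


Tensor addition is component-wise: (A + B)_{ij} = A_{ij} + B_{ij}.
A_{22} = -9
B_{22} = 6
(A + B)_{22} = -9 + 6 = -3

-3


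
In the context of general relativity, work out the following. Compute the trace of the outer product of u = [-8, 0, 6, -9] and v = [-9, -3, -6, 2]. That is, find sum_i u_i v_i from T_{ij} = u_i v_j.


The outer product gives T_{ij} = u_i v_j.
The trace (contraction) is Tr(T) = sum_i T_{ii} = sum_i u_i v_i.
Diagonal entries:
T_{11} = u_1 * v_1 = -8 * -9 = 72
T_{22} = u_2 * v_2 = 0 * -3 = 0
T_{33} = u_3 * v_3 = 6 * -6 = -36
T_{44} = u_4 * v_4 = -9 * 2 = -18
Tr(T) = 72 + 0 + -36 + -18 = 18

18


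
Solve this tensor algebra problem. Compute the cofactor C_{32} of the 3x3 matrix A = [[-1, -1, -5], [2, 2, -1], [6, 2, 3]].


To find cofactor C_{32}, delete row 3 and column 2.
The resulting 2x2 submatrix is: [[-1, -5], [2, -1]]
Minor M_{32} = -1*-1 - -5*2
  = 1 - -10 = 11
Sign = (-1)^(3+2) = (-1)^5 = -1
Cofactor C_{32} = -1 * 11 = -11

-11


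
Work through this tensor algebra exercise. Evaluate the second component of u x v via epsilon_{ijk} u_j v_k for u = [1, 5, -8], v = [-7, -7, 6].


(u x v)_2 = sum_{j,k} epsilon_{2jk} u_j v_k. Only permutations of (1,2,3) contribute; the two non-zero terms are:
eps_{213} u_1 v_3 = -1 * 1 * 6 = -6
eps_{231} u_3 v_1 = 1 * -8 * -7 = 56
(u x v)_2 = 50

50


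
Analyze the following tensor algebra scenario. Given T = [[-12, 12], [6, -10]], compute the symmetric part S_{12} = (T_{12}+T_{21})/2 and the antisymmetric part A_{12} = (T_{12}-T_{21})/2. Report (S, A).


T_{12} = 12
T_{21} = 6
S_{12} = (12 + 6)/2 = 18/2 = 9
A_{12} = (12 - 6)/2 = 6/2 = 3
Check: S + A = 9 + 3 = 12 = T_{12}.

(9, 3)


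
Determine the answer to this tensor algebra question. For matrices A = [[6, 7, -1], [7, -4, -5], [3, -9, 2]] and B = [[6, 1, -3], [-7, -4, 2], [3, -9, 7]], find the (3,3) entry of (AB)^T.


(AB)^T_{ij} = (AB)_{ji} = sum_k A_{jk} B_{ki}.
For i=3, j=3 we need (AB)_{33}:
A_{31} * B_{13} = 3 * -3 = -9
A_{32} * B_{23} = -9 * 2 = -18
A_{33} * B_{33} = 2 * 7 = 14
Sum = -9 + -18 + 14 = -13

-13


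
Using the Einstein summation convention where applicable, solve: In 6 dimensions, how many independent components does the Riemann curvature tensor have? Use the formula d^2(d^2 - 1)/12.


The Riemann tensor in d dimensions has d^2(d^2 - 1)/12 independent components.
d = 6, so d^2 = 36
d^2 - 1 = 35
d^2(d^2 - 1) = 36 * 35 = 1260
Divide by 12: 1260 / 12 = 105

105


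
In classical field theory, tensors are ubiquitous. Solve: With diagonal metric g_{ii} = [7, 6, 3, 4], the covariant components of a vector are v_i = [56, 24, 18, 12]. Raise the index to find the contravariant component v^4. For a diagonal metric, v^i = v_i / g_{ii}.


To raise an index with a diagonal metric: v^i = v_i / g_{ii}.
For index 4: v_4 = 12, g_{44} = 4
v^4 = 12 / 4 = 3

3


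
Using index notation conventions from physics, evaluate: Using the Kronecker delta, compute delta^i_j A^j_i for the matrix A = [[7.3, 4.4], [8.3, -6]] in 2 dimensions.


The contraction (trace) of a rank-2 tensor is the sum of its diagonal elements.
Diagonal entries: A[1,1] = 7.3, A[2,2] = -6
Tr(A) = 7.3 + -6 = 1.3

1.3


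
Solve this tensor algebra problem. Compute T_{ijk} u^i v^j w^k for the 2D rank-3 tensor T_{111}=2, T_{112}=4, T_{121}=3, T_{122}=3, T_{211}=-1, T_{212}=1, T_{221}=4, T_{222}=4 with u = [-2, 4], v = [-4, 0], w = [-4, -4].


S = sum over i,j,k of T_{ijk} u_i v_j w_k. Expanding all 8 terms:
T_{111}*u_1*v_1*w_1 = 2*-2*-4*-4 = -64  (running total: -64)
T_{112}*u_1*v_1*w_2 = 4*-2*-4*-4 = -128  (running total: -192)
T_{121}*u_1*v_2*w_1 = 3*-2*0*-4 = 0  (running total: -192)
T_{122}*u_1*v_2*w_2 = 3*-2*0*-4 = 0  (running total: -192)
T_{211}*u_2*v_1*w_1 = -1*4*-4*-4 = -64  (running total: -256)
T_{212}*u_2*v_1*w_2 = 1*4*-4*-4 = 64  (running total: -192)
T_{221}*u_2*v_2*w_1 = 4*4*0*-4 = 0  (running total: -192)
T_{222}*u_2*v_2*w_2 = 4*4*0*-4 = 0  (running total: -192)
S = -192

-192


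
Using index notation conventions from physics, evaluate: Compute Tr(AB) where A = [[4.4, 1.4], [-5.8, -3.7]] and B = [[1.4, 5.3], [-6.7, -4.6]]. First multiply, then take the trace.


Tr(AB) = sum_i (AB)_{ii} where (AB)_{ii} = sum_k A_{ik} B_{ki}.
(AB)_{11} = 4.4*1.4 + 1.4*-6.7 = -3.22
(AB)_{22} = -5.8*5.3 + -3.7*-4.6 = -13.72
Tr(AB) = -3.22 + -13.72 = -16.94

-16.94


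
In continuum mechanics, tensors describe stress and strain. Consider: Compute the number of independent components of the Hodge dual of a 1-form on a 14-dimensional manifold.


The Hodge dual of a p-form on an n-dimensional manifold is an (n-p)-form.
n = 14, p = 1, so dual degree = 14 - 1 = 13
The number of components is C(n, n-p) = C(14, 13) = 14

14


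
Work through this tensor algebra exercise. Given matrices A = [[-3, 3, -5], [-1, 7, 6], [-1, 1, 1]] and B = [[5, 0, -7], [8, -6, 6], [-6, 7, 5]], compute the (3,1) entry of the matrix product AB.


(AB)_{ij} = sum_k A_{ik} B_{kj}.
For i=3, j=1:
A_{31} * B_{11} = -1 * 5 = -5
A_{32} * B_{21} = 1 * 8 = 8
A_{33} * B_{31} = 1 * -6 = -6
Sum = -5 + 8 + -6 = -3

-3


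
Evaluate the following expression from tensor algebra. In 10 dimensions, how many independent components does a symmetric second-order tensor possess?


A symmetric rank-2 tensor in d dimensions has d(d+1)/2 independent components.
d = 10
d(d+1)/2 = 10 * 11 / 2 = 110 / 2 = 55

55


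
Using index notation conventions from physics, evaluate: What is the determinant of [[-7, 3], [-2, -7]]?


For a 2x2 matrix [[a, b], [c, d]], det = a*d - b*c.
a = -7, b = 3, c = -2, d = -7
a*d = -7 * -7 = 49
b*c = 3 * -2 = -6
det = 49 - -6 = 55

55


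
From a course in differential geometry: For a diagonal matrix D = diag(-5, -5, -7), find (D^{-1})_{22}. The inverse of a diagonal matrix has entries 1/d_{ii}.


For a diagonal matrix, the inverse has entries (D^{-1})_{ii} = 1/d_{ii}.
The diagonal entries are: d_{11} = -5, d_{22} = -5, d_{33} = -7
We need (D^{-1})_{22} = 1/d_{22} = 1/-5 = -1/5

-1/5


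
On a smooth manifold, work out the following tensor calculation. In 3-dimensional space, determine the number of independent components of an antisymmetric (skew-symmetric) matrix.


An antisymmetric rank-2 tensor satisfies A_{ij} = -A_{ji}, so diagonal entries are zero.
The independent components are the upper-triangular entries: C(n, 2) = n(n-1)/2.
n = 3
C(3, 2) = 3 * 2 / 2 = 6 / 2 = 3

3


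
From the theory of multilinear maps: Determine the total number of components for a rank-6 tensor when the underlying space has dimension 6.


The number of components of a rank-r tensor in d dimensions is d^r.
Here d = 6 and r = 6.
6^6 = 46656

46656


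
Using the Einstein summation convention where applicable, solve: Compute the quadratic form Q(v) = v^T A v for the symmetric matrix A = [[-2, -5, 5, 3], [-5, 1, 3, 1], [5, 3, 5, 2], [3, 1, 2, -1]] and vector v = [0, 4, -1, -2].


First compute Av:
(Av)_1 = -2*0 + -5*4 + 5*-1 + 3*-2 = -31
(Av)_2 = -5*0 + 1*4 + 3*-1 + 1*-2 = -1
(Av)_3 = 5*0 + 3*4 + 5*-1 + 2*-2 = 3
(Av)_4 = 3*0 + 1*4 + 2*-1 + -1*-2 = 4
Av = [-31, -1, 3, 4]
Then v^T (Av) = 0*-31 + 4*-1 + -1*3 + -2*4
= 0 + -4 + -3 + -8 = -15

-15


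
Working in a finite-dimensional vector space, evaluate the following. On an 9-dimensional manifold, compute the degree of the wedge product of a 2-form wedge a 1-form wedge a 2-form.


The degree of a wedge product is the sum of the degrees of the individual forms.
Degrees: 2, 1, 2
Total degree = 2 + 1 + 2 = 5

5


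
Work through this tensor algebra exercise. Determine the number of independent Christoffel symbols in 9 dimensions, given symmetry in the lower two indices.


Christoffel symbols Gamma^k_{ij} are symmetric in i,j, so there are d * d(d+1)/2 independent symbols.
d = 9
d(d+1)/2 = 9 * 10 / 2 = 45
Total = 9 * 45 = 405

405


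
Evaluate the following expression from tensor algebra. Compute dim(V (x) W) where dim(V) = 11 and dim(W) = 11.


The dimension of a tensor product is the product of dimensions.
dim(V) = 11, dim(W) = 11
dim(V (x) W) = 11 * 11 = 121

121


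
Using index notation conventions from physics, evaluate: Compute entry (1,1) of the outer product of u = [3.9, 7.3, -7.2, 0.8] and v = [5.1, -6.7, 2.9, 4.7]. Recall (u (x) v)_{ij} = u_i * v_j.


The outer product entry T_{ij} = u_i * v_j.
We need i=1, j=1.
u_1 = 3.9, v_1 = 5.1
T_{1,1} = 3.9 * 5.1 = 19.89

19.89


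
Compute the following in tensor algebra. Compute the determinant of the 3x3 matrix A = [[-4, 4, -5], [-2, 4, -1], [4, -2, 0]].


Expanding along the first row, det(A) = a11*M_11 - a12*M_12 + a13*M_13, where M_1j is the (1,j) minor.
Minor M_11 = 4*0 - -1*-2 = -2
Minor M_12 = -2*0 - -1*4 = 4
Minor M_13 = -2*-2 - 4*4 = -12
det = -4*(-2) - 4*(4) + -5*(-12)
    = 8 - 16 + 60
    = 52

52


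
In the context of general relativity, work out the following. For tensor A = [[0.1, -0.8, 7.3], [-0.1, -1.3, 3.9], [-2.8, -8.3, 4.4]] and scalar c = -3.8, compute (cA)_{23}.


Scalar multiplication: (cA)_{ij} = c * A_{ij}.
c = -3.8
A_{23} = 3.9
(cA)_{23} = -3.8 * 3.9 = -14.82

-14.82


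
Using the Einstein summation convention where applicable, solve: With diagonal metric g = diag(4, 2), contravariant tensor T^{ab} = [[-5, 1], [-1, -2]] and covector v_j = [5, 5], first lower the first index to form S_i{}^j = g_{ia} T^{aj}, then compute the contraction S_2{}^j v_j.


Step 1: lower the first index. For a diagonal metric, g_{ia} T^{aj} = g_{ii} T^{ij} (no sum on i).
g_{22} = 2
S_2{}^1 = 2 * T^{21} = 2 * -1 = -2
S_2{}^2 = 2 * T^{22} = 2 * -2 = -4
Step 2: contract S_2{}^j with v_j.
S_2{}^1 * v_1 = -2 * 5 = -10
S_2{}^2 * v_2 = -4 * 5 = -20
Result = -10 + -20 = -30

-30


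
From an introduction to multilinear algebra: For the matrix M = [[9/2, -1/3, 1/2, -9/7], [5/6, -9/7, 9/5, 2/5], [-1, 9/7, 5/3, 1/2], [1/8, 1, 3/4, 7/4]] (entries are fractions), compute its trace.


The trace is the sum of diagonal entries.
Diagonal: M[1,1] = 9/2, M[2,2] = -9/7, M[3,3] = 5/3, M[4,4] = 7/4
Tr(M) = 9/2 + -9/7 + 5/3 + 7/4
Computing step by step:
After adding M[1,1]: 9/2
After adding M[2,2]: 45/14
After adding M[3,3]: 205/42
After adding M[4,4]: 557/84
Tr(M) = 557/84

557/84


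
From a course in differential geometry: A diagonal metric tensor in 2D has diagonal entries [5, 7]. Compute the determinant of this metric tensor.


For a diagonal metric, the determinant is the product of diagonal entries.
Diagonal entries: 5, 7
det(g) = 5 * 7 = 35

35


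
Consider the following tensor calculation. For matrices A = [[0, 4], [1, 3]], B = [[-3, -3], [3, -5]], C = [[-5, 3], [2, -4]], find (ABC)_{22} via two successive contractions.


(ABC)_{22} = sum_m (AB)_{2m} C_{m2}. First compute row 2 of AB.
(AB)_{21} = 1*-3 + 3*3 = 6
(AB)_{22} = 1*-3 + 3*-5 = -18
Now contract with column 2 of C:
(AB)_{21} * C_{12} = 6 * 3 = 18
(AB)_{22} * C_{22} = -18 * -4 = 72
(ABC)_{22} = 18 + 72 = 90

90


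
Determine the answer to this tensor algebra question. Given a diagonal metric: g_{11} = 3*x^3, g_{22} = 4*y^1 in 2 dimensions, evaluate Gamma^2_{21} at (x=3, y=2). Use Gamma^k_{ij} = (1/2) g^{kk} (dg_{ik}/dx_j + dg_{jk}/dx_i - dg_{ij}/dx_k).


For a diagonal metric, Gamma^k_{ij} = (1/2) g^{kk} (dg_{ik}/dx_j + dg_{jk}/dx_i - dg_{ij}/dx_k).
The metric is diagonal, so g_{ab} = 0 for a != b.
At the given point: g_{11} = 81, g_{22} = 8
g^{22} = 1/8
dg_{22}/dx_1 = dg_{22}/dx_1 = 0
dg_{12}/dx_2 = 0 (off-diagonal)
dg_{21}/dx_2 = 0 (off-diagonal)
Numerator = 0 + 0 - 0 = 0
Gamma^2_{21} = 0 / (2 * 8) = 0

0


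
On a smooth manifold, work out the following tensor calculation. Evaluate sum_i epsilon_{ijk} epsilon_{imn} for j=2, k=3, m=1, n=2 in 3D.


Using the identity: epsilon_{ijk} epsilon_{imn} = delta_{jm} delta_{kn} - delta_{jn} delta_{km}.
delta_{21} = 0
delta_{32} = 0
delta_{22} = 1
delta_{31} = 0
Result = 0 * 0 - 1 * 0 = 0 - 0 = 0

0


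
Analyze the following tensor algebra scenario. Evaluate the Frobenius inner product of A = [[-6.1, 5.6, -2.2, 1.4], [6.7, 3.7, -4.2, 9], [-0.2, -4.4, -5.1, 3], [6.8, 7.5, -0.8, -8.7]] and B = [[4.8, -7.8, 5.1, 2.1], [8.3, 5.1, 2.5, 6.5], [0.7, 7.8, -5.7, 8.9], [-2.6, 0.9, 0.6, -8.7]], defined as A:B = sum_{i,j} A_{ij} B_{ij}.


A:B = sum over all i,j of A_{ij} * B_{ij}.
Row 1: -6.1*4.8=-29.28, 5.6*-7.8=-43.68, -2.2*5.1=-11.22, 1.4*2.1=2.94 => row sum = -81.24
Row 2: 6.7*8.3=55.61, 3.7*5.1=18.87, -4.2*2.5=-10.5, 9*6.5=58.5 => row sum = 122.48
Row 3: -0.2*0.7=-0.14, -4.4*7.8=-34.32, -5.1*-5.7=29.07, 3*8.9=26.7 => row sum = 21.31
Row 4: 6.8*-2.6=-17.68, 7.5*0.9=6.75, -0.8*0.6=-0.48, -8.7*-8.7=75.69 => row sum = 64.28
Total = -81.24 + 122.48 + 21.31 + 64.28 = 126.83

126.83


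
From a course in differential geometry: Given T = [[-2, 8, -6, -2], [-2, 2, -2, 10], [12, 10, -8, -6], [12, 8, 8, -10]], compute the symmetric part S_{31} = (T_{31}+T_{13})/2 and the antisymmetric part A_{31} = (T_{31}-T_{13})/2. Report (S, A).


T_{31} = 12
T_{13} = -6
S_{31} = (12 + -6)/2 = 6/2 = 3
A_{31} = (12 - -6)/2 = 18/2 = 9
Check: S + A = 3 + 9 = 12 = T_{31}.

(3, 9)


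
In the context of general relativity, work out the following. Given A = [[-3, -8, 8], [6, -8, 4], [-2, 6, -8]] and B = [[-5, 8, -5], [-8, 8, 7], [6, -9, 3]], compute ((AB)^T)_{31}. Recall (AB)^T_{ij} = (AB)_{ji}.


(AB)^T_{ij} = (AB)_{ji} = sum_k A_{jk} B_{ki}.
For i=3, j=1 we need (AB)_{13}:
A_{11} * B_{13} = -3 * -5 = 15
A_{12} * B_{23} = -8 * 7 = -56
A_{13} * B_{33} = 8 * 3 = 24
Sum = 15 + -56 + 24 = -17

-17


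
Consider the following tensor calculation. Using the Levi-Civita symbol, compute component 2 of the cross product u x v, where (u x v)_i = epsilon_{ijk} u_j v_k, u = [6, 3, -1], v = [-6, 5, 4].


(u x v)_2 = sum_{j,k} epsilon_{2jk} u_j v_k. Only permutations of (1,2,3) contribute; the two non-zero terms are:
eps_{213} u_1 v_3 = -1 * 6 * 4 = -24
eps_{231} u_3 v_1 = 1 * -1 * -6 = 6
(u x v)_2 = -18

-18


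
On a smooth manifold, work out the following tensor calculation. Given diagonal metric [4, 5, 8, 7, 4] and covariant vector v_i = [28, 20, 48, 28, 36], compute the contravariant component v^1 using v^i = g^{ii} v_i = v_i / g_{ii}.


To raise an index with a diagonal metric: v^i = v_i / g_{ii}.
For index 1: v_1 = 28, g_{11} = 4
v^1 = 28 / 4 = 7

7


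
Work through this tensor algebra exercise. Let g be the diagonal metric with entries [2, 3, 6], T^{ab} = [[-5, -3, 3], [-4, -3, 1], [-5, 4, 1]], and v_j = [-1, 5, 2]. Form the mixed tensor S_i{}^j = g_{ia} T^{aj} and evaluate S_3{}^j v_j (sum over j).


Step 1: lower the first index. For a diagonal metric, g_{ia} T^{aj} = g_{ii} T^{ij} (no sum on i).
g_{33} = 6
S_3{}^1 = 6 * T^{31} = 6 * -5 = -30
S_3{}^2 = 6 * T^{32} = 6 * 4 = 24
S_3{}^3 = 6 * T^{33} = 6 * 1 = 6
Step 2: contract S_3{}^j with v_j.
S_3{}^1 * v_1 = -30 * -1 = 30
S_3{}^2 * v_2 = 24 * 5 = 120
S_3{}^3 * v_3 = 6 * 2 = 12
Result = 30 + 120 + 12 = 162

162


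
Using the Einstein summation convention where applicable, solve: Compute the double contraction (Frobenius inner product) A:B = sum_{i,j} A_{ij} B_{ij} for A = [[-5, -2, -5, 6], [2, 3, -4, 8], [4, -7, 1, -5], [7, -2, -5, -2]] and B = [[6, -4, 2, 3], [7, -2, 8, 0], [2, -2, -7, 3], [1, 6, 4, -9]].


A:B = sum over all i,j of A_{ij} * B_{ij}.
Row 1: -5*6=-30, -2*-4=8, -5*2=-10, 6*3=18 => row sum = -14
Row 2: 2*7=14, 3*-2=-6, -4*8=-32, 8*0=0 => row sum = -24
Row 3: 4*2=8, -7*-2=14, 1*-7=-7, -5*3=-15 => row sum = 0
Row 4: 7*1=7, -2*6=-12, -5*4=-20, -2*-9=18 => row sum = -7
Total = -14 + -24 + 0 + -7 = -45

-45


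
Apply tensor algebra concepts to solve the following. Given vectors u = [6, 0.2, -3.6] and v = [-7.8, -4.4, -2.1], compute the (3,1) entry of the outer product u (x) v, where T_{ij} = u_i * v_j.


The outer product entry T_{ij} = u_i * v_j.
We need i=3, j=1.
u_3 = -3.6, v_1 = -7.8
T_{3,1} = -3.6 * -7.8 = 28.08

28.08


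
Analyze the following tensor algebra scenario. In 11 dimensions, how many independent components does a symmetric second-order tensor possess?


A symmetric rank-2 tensor in d dimensions has d(d+1)/2 independent components.
d = 11
d(d+1)/2 = 11 * 12 / 2 = 132 / 2 = 66

66


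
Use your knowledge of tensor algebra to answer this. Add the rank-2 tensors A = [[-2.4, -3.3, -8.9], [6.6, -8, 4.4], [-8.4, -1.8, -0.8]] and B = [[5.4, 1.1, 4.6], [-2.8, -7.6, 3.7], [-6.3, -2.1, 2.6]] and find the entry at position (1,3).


Tensor addition is component-wise: (A + B)_{ij} = A_{ij} + B_{ij}.
A_{13} = -8.9
B_{13} = 4.6
(A + B)_{13} = -8.9 + 4.6 = -4.3

-4.3


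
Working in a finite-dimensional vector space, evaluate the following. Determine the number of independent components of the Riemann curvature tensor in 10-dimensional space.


The Riemann tensor in d dimensions has d^2(d^2 - 1)/12 independent components.
d = 10, so d^2 = 100
d^2 - 1 = 99
d^2(d^2 - 1) = 100 * 99 = 9900
Divide by 12: 9900 / 12 = 825

825


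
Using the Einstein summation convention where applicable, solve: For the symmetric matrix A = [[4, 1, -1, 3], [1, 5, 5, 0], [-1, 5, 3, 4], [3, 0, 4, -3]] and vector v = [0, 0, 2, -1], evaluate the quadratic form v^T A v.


First compute Av:
(Av)_1 = 4*0 + 1*0 + -1*2 + 3*-1 = -5
(Av)_2 = 1*0 + 5*0 + 5*2 + 0*-1 = 10
(Av)_3 = -1*0 + 5*0 + 3*2 + 4*-1 = 2
(Av)_4 = 3*0 + 0*0 + 4*2 + -3*-1 = 11
Av = [-5, 10, 2, 11]
Then v^T (Av) = 0*-5 + 0*10 + 2*2 + -1*11
= 0 + 0 + 4 + -11 = -7

-7


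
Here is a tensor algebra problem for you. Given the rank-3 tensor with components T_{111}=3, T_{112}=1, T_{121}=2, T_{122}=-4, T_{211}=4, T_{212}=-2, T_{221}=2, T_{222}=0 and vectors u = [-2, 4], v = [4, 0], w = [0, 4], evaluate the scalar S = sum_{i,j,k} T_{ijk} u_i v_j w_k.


S = sum over i,j,k of T_{ijk} u_i v_j w_k. Expanding all 8 terms:
T_{111}*u_1*v_1*w_1 = 3*-2*4*0 = 0  (running total: 0)
T_{112}*u_1*v_1*w_2 = 1*-2*4*4 = -32  (running total: -32)
T_{121}*u_1*v_2*w_1 = 2*-2*0*0 = 0  (running total: -32)
T_{122}*u_1*v_2*w_2 = -4*-2*0*4 = 0  (running total: -32)
T_{211}*u_2*v_1*w_1 = 4*4*4*0 = 0  (running total: -32)
T_{212}*u_2*v_1*w_2 = -2*4*4*4 = -128  (running total: -160)
T_{221}*u_2*v_2*w_1 = 2*4*0*0 = 0  (running total: -160)
T_{222}*u_2*v_2*w_2 = 0*4*0*4 = 0  (running total: -160)
S = -160

-160


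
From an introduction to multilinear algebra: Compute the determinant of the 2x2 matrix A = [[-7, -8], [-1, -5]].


For a 2x2 matrix [[a, b], [c, d]], det = a*d - b*c.
a = -7, b = -8, c = -1, d = -5
a*d = -7 * -5 = 35
b*c = -8 * -1 = 8
det = 35 - 8 = 27

27


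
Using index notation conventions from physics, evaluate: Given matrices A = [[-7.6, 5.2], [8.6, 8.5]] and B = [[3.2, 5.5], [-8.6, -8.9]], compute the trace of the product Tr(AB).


Tr(AB) = sum_i (AB)_{ii} where (AB)_{ii} = sum_k A_{ik} B_{ki}.
(AB)_{11} = -7.6*3.2 + 5.2*-8.6 = -69.04
(AB)_{22} = 8.6*5.5 + 8.5*-8.9 = -28.35
Tr(AB) = -69.04 + -28.35 = -97.39

-97.39


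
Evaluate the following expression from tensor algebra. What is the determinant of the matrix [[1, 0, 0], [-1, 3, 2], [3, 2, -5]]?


Expanding along the first row, det(A) = a11*M_11 - a12*M_12 + a13*M_13, where M_1j is the (1,j) minor.
Minor M_11 = 3*-5 - 2*2 = -19
Minor M_12 = -1*-5 - 2*3 = -1
Minor M_13 = -1*2 - 3*3 = -11
det = 1*(-19) - 0*(-1) + 0*(-11)
    = -19 - 0 + 0
    = -19

-19


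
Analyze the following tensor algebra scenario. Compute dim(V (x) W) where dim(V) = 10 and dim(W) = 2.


The dimension of a tensor product is the product of dimensions.
dim(V) = 10, dim(W) = 2
dim(V (x) W) = 10 * 2 = 20

20


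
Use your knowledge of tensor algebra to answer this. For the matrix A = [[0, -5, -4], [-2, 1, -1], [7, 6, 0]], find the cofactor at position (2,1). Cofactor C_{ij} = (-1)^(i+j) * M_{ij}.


To find cofactor C_{21}, delete row 2 and column 1.
The resulting 2x2 submatrix is: [[-5, -4], [6, 0]]
Minor M_{21} = -5*0 - -4*6
  = 0 - -24 = 24
Sign = (-1)^(2+1) = (-1)^3 = -1
Cofactor C_{21} = -1 * 24 = -24

-24


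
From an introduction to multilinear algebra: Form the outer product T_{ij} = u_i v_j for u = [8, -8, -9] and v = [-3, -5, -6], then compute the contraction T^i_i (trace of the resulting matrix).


The outer product gives T_{ij} = u_i v_j.
The trace (contraction) is Tr(T) = sum_i T_{ii} = sum_i u_i v_i.
Diagonal entries:
T_{11} = u_1 * v_1 = 8 * -3 = -24
T_{22} = u_2 * v_2 = -8 * -5 = 40
T_{33} = u_3 * v_3 = -9 * -6 = 54
Tr(T) = -24 + 40 + 54 = 70

70


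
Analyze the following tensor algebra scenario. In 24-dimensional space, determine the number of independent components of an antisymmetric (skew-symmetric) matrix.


An antisymmetric rank-2 tensor satisfies A_{ij} = -A_{ji}, so diagonal entries are zero.
The independent components are the upper-triangular entries: C(n, 2) = n(n-1)/2.
n = 24
C(24, 2) = 24 * 23 / 2 = 552 / 2 = 276

276


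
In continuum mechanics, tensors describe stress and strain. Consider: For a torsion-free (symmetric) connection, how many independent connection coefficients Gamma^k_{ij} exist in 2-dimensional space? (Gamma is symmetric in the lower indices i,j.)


Christoffel symbols Gamma^k_{ij} are symmetric in i,j, so there are d * d(d+1)/2 independent symbols.
d = 2
d(d+1)/2 = 2 * 3 / 2 = 3
Total = 2 * 3 = 6

6


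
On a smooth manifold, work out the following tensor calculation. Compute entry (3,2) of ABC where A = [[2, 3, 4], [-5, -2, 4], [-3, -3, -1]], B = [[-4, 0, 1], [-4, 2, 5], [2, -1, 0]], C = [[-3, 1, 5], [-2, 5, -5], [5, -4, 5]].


(ABC)_{32} = sum_m (AB)_{3m} C_{m2}. First compute row 3 of AB.
(AB)_{31} = -3*-4 + -3*-4 + -1*2 = 22
(AB)_{32} = -3*0 + -3*2 + -1*-1 = -5
(AB)_{33} = -3*1 + -3*5 + -1*0 = -18
Now contract with column 2 of C:
(AB)_{31} * C_{12} = 22 * 1 = 22
(AB)_{32} * C_{22} = -5 * 5 = -25
(AB)_{33} * C_{32} = -18 * -4 = 72
(ABC)_{32} = 22 + -25 + 72 = 69

69


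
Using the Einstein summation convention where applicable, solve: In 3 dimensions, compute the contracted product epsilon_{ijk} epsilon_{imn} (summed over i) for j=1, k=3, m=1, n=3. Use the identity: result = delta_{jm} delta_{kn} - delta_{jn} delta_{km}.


Using the identity: epsilon_{ijk} epsilon_{imn} = delta_{jm} delta_{kn} - delta_{jn} delta_{km}.
delta_{11} = 1
delta_{33} = 1
delta_{13} = 0
delta_{31} = 0
Result = 1 * 1 - 0 * 0 = 1 - 0 = 1

1


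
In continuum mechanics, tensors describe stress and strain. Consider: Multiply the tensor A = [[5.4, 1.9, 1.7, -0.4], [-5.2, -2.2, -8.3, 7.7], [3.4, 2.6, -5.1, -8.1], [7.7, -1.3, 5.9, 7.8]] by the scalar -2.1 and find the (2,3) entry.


Scalar multiplication: (cA)_{ij} = c * A_{ij}.
c = -2.1
A_{23} = -8.3
(cA)_{23} = -2.1 * -8.3 = 17.43

17.43


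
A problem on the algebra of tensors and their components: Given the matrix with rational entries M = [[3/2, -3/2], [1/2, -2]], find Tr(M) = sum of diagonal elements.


The trace is the sum of diagonal entries.
Diagonal: M[1,1] = 3/2, M[2,2] = -2
Tr(M) = 3/2 + -2
Computing step by step:
After adding M[1,1]: 3/2
After adding M[2,2]: -1/2
Tr(M) = -1/2

-1/2


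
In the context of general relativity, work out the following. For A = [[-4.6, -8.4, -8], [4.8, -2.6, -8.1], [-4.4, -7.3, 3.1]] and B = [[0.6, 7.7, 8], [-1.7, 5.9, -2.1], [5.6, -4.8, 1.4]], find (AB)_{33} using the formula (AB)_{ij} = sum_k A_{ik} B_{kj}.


(AB)_{ij} = sum_k A_{ik} B_{kj}.
For i=3, j=3:
A_{31} * B_{13} = -4.4 * 8 = -35.2
A_{32} * B_{23} = -7.3 * -2.1 = 15.33
A_{33} * B_{33} = 3.1 * 1.4 = 4.34
Sum = -35.2 + 15.33 + 4.34 = -15.53

-15.53


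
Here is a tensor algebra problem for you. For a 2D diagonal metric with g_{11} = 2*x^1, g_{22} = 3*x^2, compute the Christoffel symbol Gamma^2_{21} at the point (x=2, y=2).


For a diagonal metric, Gamma^k_{ij} = (1/2) g^{kk} (dg_{ik}/dx_j + dg_{jk}/dx_i - dg_{ij}/dx_k).
The metric is diagonal, so g_{ab} = 0 for a != b.
At the given point: g_{11} = 4, g_{22} = 12
g^{22} = 1/12
dg_{22}/dx_1 = dg_{22}/dx_1 = 12
dg_{12}/dx_2 = 0 (off-diagonal)
dg_{21}/dx_2 = 0 (off-diagonal)
Numerator = 12 + 0 - 0 = 12
Gamma^2_{21} = 12 / (2 * 12) = 1/2

1/2


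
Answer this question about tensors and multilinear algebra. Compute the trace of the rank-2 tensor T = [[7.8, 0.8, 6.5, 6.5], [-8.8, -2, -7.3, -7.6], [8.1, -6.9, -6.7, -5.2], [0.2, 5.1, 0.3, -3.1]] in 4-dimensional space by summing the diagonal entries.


The contraction (trace) of a rank-2 tensor is the sum of its diagonal elements.
Diagonal entries: A[1,1] = 7.8, A[2,2] = -2, A[3,3] = -6.7, A[4,4] = -3.1
Tr(A) = 7.8 + -2 + -6.7 + -3.1 = -4

-4


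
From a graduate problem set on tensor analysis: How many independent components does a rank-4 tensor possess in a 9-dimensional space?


The number of components of a rank-r tensor in d dimensions is d^r.
Here d = 9 and r = 4.
9^4 = 6561

6561


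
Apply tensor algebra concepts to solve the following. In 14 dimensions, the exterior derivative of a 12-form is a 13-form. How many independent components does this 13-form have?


The exterior derivative of a p-form is a (p+1)-form.
Its number of independent components is C(n, p+1).
n = 14, p+1 = 13
C(14, 13) = 14

14


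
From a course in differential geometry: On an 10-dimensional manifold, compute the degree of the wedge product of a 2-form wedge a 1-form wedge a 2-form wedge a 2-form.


The degree of a wedge product is the sum of the degrees of the individual forms.
Degrees: 2, 1, 2, 2
Total degree = 2 + 1 + 2 + 2 = 7

7


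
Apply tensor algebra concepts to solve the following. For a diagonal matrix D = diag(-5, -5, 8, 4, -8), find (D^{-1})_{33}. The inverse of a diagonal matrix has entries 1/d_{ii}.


For a diagonal matrix, the inverse has entries (D^{-1})_{ii} = 1/d_{ii}.
The diagonal entries are: d_{11} = -5, d_{22} = -5, d_{33} = 8, d_{44} = 4, d_{55} = -8
We need (D^{-1})_{33} = 1/d_{33} = 1/8 = 1/8

1/8


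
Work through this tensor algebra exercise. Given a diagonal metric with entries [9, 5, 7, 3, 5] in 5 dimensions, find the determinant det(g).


For a diagonal metric, the determinant is the product of diagonal entries.
Diagonal entries: 9, 5, 7, 3, 5
det(g) = 9 * 5 * 7 * 3 * 5 = 4725

4725


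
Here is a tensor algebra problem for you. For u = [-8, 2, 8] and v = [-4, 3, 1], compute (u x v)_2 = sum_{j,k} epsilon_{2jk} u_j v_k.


(u x v)_2 = sum_{j,k} epsilon_{2jk} u_j v_k. Only permutations of (1,2,3) contribute; the two non-zero terms are:
eps_{213} u_1 v_3 = -1 * -8 * 1 = 8
eps_{231} u_3 v_1 = 1 * 8 * -4 = -32
(u x v)_2 = -24

-24


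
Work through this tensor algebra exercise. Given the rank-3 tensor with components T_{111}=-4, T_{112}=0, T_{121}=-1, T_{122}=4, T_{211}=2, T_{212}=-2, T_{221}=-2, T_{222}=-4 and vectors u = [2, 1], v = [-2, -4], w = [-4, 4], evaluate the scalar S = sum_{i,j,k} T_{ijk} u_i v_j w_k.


S = sum over i,j,k of T_{ijk} u_i v_j w_k. Expanding all 8 terms:
T_{111}*u_1*v_1*w_1 = -4*2*-2*-4 = -64  (running total: -64)
T_{112}*u_1*v_1*w_2 = 0*2*-2*4 = 0  (running total: -64)
T_{121}*u_1*v_2*w_1 = -1*2*-4*-4 = -32  (running total: -96)
T_{122}*u_1*v_2*w_2 = 4*2*-4*4 = -128  (running total: -224)
T_{211}*u_2*v_1*w_1 = 2*1*-2*-4 = 16  (running total: -208)
T_{212}*u_2*v_1*w_2 = -2*1*-2*4 = 16  (running total: -192)
T_{221}*u_2*v_2*w_1 = -2*1*-4*-4 = -32  (running total: -224)
T_{222}*u_2*v_2*w_2 = -4*1*-4*4 = 64  (running total: -160)
S = -160

-160
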